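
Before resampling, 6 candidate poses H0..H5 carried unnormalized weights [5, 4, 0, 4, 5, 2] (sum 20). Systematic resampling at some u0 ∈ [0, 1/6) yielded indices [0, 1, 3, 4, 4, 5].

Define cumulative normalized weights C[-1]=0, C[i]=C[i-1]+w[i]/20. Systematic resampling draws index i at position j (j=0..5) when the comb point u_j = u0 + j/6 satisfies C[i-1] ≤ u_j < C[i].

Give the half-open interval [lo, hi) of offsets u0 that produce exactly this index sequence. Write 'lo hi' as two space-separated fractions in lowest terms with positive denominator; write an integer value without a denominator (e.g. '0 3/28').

C = [1/4, 9/20, 9/20, 13/20, 9/10, 1]
j=0 picked index 0: u0 ∈ [0, 1/4)
j=1 picked index 1: u0 ∈ [1/12, 17/60)
j=2 picked index 3: u0 ∈ [7/60, 19/60)
j=3 picked index 4: u0 ∈ [3/20, 2/5)
j=4 picked index 4: u0 ∈ [-1/60, 7/30)
j=5 picked index 5: u0 ∈ [1/15, 1/6)
intersection: [3/20, 1/6)

3/20 1/6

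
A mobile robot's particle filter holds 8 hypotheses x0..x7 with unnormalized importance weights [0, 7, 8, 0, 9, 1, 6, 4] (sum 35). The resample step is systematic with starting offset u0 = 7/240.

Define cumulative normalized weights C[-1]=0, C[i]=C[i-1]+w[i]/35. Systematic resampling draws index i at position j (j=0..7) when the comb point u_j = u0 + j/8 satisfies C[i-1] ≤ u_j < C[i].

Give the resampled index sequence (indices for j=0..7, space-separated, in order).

1 1 2 2 4 4 6 7

C = [0, 1/5, 3/7, 3/7, 24/35, 5/7, 31/35, 1]
j=0: u_0=7/240 ∈ [0, 1/5) → index 1
j=1: u_1=37/240 ∈ [0, 1/5) → index 1
j=2: u_2=67/240 ∈ [1/5, 3/7) → index 2
j=3: u_3=97/240 ∈ [1/5, 3/7) → index 2
j=4: u_4=127/240 ∈ [3/7, 24/35) → index 4
j=5: u_5=157/240 ∈ [3/7, 24/35) → index 4
j=6: u_6=187/240 ∈ [5/7, 31/35) → index 6
j=7: u_7=217/240 ∈ [31/35, 1) → index 7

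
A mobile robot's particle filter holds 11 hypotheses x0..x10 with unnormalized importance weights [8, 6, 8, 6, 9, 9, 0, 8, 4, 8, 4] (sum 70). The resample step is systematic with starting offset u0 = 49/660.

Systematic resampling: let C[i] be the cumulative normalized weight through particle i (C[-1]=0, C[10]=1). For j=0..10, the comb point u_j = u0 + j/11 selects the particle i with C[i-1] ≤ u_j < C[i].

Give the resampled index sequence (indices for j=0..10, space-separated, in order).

0 1 2 3 4 5 5 7 8 9 10

C = [4/35, 1/5, 11/35, 2/5, 37/70, 23/35, 23/35, 27/35, 29/35, 33/35, 1]
j=0: u_0=49/660 ∈ [0, 4/35) → index 0
j=1: u_1=109/660 ∈ [4/35, 1/5) → index 1
j=2: u_2=169/660 ∈ [1/5, 11/35) → index 2
j=3: u_3=229/660 ∈ [11/35, 2/5) → index 3
j=4: u_4=289/660 ∈ [2/5, 37/70) → index 4
j=5: u_5=349/660 ∈ [37/70, 23/35) → index 5
j=6: u_6=409/660 ∈ [37/70, 23/35) → index 5
j=7: u_7=469/660 ∈ [23/35, 27/35) → index 7
j=8: u_8=529/660 ∈ [27/35, 29/35) → index 8
j=9: u_9=589/660 ∈ [29/35, 33/35) → index 9
j=10: u_10=59/60 ∈ [33/35, 1) → index 10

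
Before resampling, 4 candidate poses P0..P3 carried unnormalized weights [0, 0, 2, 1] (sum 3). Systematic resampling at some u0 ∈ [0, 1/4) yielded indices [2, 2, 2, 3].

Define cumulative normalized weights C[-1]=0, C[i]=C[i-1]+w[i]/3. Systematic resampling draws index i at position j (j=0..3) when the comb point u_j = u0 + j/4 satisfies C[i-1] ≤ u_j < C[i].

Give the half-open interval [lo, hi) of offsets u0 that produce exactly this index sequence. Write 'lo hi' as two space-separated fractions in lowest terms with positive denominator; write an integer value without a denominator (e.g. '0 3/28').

0 1/6

C = [0, 0, 2/3, 1]
j=0 picked index 2: u0 ∈ [0, 2/3)
j=1 picked index 2: u0 ∈ [-1/4, 5/12)
j=2 picked index 2: u0 ∈ [-1/2, 1/6)
j=3 picked index 3: u0 ∈ [-1/12, 1/4)
intersection: [0, 1/6)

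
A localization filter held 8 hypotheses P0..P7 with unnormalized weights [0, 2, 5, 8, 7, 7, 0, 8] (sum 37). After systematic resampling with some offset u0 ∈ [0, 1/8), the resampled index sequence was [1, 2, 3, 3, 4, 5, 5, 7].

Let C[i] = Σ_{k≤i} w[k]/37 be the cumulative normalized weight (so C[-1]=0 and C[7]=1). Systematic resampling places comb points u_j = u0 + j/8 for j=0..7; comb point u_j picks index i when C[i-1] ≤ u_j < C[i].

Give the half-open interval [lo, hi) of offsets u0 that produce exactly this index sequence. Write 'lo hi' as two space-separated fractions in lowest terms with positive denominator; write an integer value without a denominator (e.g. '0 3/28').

C = [0, 2/37, 7/37, 15/37, 22/37, 29/37, 29/37, 1]
j=0 picked index 1: u0 ∈ [0, 2/37)
j=1 picked index 2: u0 ∈ [-21/296, 19/296)
j=2 picked index 3: u0 ∈ [-9/148, 23/148)
j=3 picked index 3: u0 ∈ [-55/296, 9/296)
j=4 picked index 4: u0 ∈ [-7/74, 7/74)
j=5 picked index 5: u0 ∈ [-9/296, 47/296)
j=6 picked index 5: u0 ∈ [-23/148, 5/148)
j=7 picked index 7: u0 ∈ [-27/296, 1/8)
intersection: [0, 9/296)

0 9/296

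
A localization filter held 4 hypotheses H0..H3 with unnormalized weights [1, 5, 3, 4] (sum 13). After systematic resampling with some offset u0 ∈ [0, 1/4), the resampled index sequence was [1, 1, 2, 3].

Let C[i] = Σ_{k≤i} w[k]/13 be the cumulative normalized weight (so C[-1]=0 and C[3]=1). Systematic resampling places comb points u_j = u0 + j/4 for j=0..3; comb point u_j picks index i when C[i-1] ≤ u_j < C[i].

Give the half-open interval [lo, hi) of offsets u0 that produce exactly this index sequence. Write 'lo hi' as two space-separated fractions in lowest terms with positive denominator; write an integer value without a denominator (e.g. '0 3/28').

C = [1/13, 6/13, 9/13, 1]
j=0 picked index 1: u0 ∈ [1/13, 6/13)
j=1 picked index 1: u0 ∈ [-9/52, 11/52)
j=2 picked index 2: u0 ∈ [-1/26, 5/26)
j=3 picked index 3: u0 ∈ [-3/52, 1/4)
intersection: [1/13, 5/26)

1/13 5/26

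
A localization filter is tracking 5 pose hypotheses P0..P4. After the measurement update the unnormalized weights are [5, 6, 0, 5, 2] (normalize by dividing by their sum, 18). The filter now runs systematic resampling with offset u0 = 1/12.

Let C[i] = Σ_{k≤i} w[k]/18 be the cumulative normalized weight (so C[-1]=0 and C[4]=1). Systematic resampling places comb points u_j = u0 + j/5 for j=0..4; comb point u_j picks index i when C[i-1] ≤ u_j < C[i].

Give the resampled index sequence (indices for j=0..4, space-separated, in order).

C = [5/18, 11/18, 11/18, 8/9, 1]
j=0: u_0=1/12 ∈ [0, 5/18) → index 0
j=1: u_1=17/60 ∈ [5/18, 11/18) → index 1
j=2: u_2=29/60 ∈ [5/18, 11/18) → index 1
j=3: u_3=41/60 ∈ [11/18, 8/9) → index 3
j=4: u_4=53/60 ∈ [11/18, 8/9) → index 3

0 1 1 3 3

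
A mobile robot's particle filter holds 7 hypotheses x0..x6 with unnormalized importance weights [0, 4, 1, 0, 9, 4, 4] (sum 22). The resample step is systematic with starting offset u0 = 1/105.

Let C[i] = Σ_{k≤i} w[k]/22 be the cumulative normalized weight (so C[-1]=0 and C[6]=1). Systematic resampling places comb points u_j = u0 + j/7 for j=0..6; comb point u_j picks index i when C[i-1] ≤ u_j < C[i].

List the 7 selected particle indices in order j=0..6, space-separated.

C = [0, 2/11, 5/22, 5/22, 7/11, 9/11, 1]
j=0: u_0=1/105 ∈ [0, 2/11) → index 1
j=1: u_1=16/105 ∈ [0, 2/11) → index 1
j=2: u_2=31/105 ∈ [5/22, 7/11) → index 4
j=3: u_3=46/105 ∈ [5/22, 7/11) → index 4
j=4: u_4=61/105 ∈ [5/22, 7/11) → index 4
j=5: u_5=76/105 ∈ [7/11, 9/11) → index 5
j=6: u_6=13/15 ∈ [9/11, 1) → index 6

1 1 4 4 4 5 6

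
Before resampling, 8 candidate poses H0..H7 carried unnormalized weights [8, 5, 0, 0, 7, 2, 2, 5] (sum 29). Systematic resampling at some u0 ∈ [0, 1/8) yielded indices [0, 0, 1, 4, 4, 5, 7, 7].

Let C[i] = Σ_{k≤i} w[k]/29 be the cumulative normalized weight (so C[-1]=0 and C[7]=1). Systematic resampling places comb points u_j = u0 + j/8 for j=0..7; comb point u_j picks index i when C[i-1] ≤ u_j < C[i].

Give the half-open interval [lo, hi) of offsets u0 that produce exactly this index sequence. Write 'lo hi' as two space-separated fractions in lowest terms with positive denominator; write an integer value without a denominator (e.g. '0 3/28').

9/116 1/8

C = [8/29, 13/29, 13/29, 13/29, 20/29, 22/29, 24/29, 1]
j=0 picked index 0: u0 ∈ [0, 8/29)
j=1 picked index 0: u0 ∈ [-1/8, 35/232)
j=2 picked index 1: u0 ∈ [3/116, 23/116)
j=3 picked index 4: u0 ∈ [17/232, 73/232)
j=4 picked index 4: u0 ∈ [-3/58, 11/58)
j=5 picked index 5: u0 ∈ [15/232, 31/232)
j=6 picked index 7: u0 ∈ [9/116, 1/4)
j=7 picked index 7: u0 ∈ [-11/232, 1/8)
intersection: [9/116, 1/8)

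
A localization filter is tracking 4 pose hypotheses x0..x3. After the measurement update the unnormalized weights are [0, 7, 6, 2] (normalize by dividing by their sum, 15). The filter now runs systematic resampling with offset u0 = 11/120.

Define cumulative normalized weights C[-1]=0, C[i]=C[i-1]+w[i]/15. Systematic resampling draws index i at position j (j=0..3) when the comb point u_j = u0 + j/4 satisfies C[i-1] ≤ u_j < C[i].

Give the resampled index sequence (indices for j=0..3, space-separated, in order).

C = [0, 7/15, 13/15, 1]
j=0: u_0=11/120 ∈ [0, 7/15) → index 1
j=1: u_1=41/120 ∈ [0, 7/15) → index 1
j=2: u_2=71/120 ∈ [7/15, 13/15) → index 2
j=3: u_3=101/120 ∈ [7/15, 13/15) → index 2

1 1 2 2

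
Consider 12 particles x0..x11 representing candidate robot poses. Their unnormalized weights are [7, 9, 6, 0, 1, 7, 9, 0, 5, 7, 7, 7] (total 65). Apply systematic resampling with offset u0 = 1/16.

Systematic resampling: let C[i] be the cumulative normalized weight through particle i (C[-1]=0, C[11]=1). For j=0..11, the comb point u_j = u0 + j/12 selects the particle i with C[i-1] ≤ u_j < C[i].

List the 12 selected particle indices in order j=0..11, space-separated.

C = [7/65, 16/65, 22/65, 22/65, 23/65, 6/13, 3/5, 3/5, 44/65, 51/65, 58/65, 1]
j=0: u_0=1/16 ∈ [0, 7/65) → index 0
j=1: u_1=7/48 ∈ [7/65, 16/65) → index 1
j=2: u_2=11/48 ∈ [7/65, 16/65) → index 1
j=3: u_3=5/16 ∈ [16/65, 22/65) → index 2
j=4: u_4=19/48 ∈ [23/65, 6/13) → index 5
j=5: u_5=23/48 ∈ [6/13, 3/5) → index 6
j=6: u_6=9/16 ∈ [6/13, 3/5) → index 6
j=7: u_7=31/48 ∈ [3/5, 44/65) → index 8
j=8: u_8=35/48 ∈ [44/65, 51/65) → index 9
j=9: u_9=13/16 ∈ [51/65, 58/65) → index 10
j=10: u_10=43/48 ∈ [58/65, 1) → index 11
j=11: u_11=47/48 ∈ [58/65, 1) → index 11

0 1 1 2 5 6 6 8 9 10 11 11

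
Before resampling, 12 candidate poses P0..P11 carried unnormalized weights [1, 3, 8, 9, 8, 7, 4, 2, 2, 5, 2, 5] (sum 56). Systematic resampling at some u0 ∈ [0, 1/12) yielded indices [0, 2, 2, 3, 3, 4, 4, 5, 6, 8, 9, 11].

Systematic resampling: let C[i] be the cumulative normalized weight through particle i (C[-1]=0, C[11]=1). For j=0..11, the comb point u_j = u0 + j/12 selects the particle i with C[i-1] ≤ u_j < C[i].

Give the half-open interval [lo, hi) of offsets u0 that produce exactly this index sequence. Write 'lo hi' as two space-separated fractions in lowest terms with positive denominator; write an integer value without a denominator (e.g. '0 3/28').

C = [1/56, 1/14, 3/14, 3/8, 29/56, 9/14, 5/7, 3/4, 11/14, 7/8, 51/56, 1]
j=0 picked index 0: u0 ∈ [0, 1/56)
j=1 picked index 2: u0 ∈ [-1/84, 11/84)
j=2 picked index 2: u0 ∈ [-2/21, 1/21)
j=3 picked index 3: u0 ∈ [-1/28, 1/8)
j=4 picked index 3: u0 ∈ [-5/42, 1/24)
j=5 picked index 4: u0 ∈ [-1/24, 17/168)
j=6 picked index 4: u0 ∈ [-1/8, 1/56)
j=7 picked index 5: u0 ∈ [-11/168, 5/84)
j=8 picked index 6: u0 ∈ [-1/42, 1/21)
j=9 picked index 8: u0 ∈ [0, 1/28)
j=10 picked index 9: u0 ∈ [-1/21, 1/24)
j=11 picked index 11: u0 ∈ [-1/168, 1/12)
intersection: [0, 1/56)

0 1/56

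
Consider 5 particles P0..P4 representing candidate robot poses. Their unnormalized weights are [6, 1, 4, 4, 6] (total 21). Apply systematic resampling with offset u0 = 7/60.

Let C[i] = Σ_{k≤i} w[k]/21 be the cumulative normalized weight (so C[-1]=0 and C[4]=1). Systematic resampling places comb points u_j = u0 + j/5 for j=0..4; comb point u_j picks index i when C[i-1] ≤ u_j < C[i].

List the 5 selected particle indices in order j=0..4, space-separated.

C = [2/7, 1/3, 11/21, 5/7, 1]
j=0: u_0=7/60 ∈ [0, 2/7) → index 0
j=1: u_1=19/60 ∈ [2/7, 1/3) → index 1
j=2: u_2=31/60 ∈ [1/3, 11/21) → index 2
j=3: u_3=43/60 ∈ [5/7, 1) → index 4
j=4: u_4=11/12 ∈ [5/7, 1) → index 4

0 1 2 4 4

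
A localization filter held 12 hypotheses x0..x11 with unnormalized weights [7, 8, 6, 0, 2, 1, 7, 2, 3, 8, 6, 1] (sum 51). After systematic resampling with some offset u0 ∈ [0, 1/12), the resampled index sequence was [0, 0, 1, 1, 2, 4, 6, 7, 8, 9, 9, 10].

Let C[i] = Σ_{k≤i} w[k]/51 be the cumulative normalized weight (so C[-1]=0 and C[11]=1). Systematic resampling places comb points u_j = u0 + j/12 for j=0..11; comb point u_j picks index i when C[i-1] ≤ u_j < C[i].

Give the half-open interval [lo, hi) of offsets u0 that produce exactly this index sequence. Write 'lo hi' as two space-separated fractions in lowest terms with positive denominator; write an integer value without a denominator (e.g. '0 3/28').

C = [7/51, 5/17, 7/17, 7/17, 23/51, 8/17, 31/51, 11/17, 12/17, 44/51, 50/51, 1]
j=0 picked index 0: u0 ∈ [0, 7/51)
j=1 picked index 0: u0 ∈ [-1/12, 11/204)
j=2 picked index 1: u0 ∈ [-1/34, 13/102)
j=3 picked index 1: u0 ∈ [-23/204, 3/68)
j=4 picked index 2: u0 ∈ [-2/51, 4/51)
j=5 picked index 4: u0 ∈ [-1/204, 7/204)
j=6 picked index 6: u0 ∈ [-1/34, 11/102)
j=7 picked index 7: u0 ∈ [5/204, 13/204)
j=8 picked index 8: u0 ∈ [-1/51, 2/51)
j=9 picked index 9: u0 ∈ [-3/68, 23/204)
j=10 picked index 9: u0 ∈ [-13/102, 1/34)
j=11 picked index 10: u0 ∈ [-11/204, 13/204)
intersection: [5/204, 1/34)

5/204 1/34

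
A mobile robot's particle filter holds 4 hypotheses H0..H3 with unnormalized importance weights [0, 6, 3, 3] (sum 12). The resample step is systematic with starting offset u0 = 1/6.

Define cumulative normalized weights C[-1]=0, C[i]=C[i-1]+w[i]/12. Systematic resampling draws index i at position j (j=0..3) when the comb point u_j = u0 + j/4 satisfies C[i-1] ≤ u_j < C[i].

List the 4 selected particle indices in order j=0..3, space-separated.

C = [0, 1/2, 3/4, 1]
j=0: u_0=1/6 ∈ [0, 1/2) → index 1
j=1: u_1=5/12 ∈ [0, 1/2) → index 1
j=2: u_2=2/3 ∈ [1/2, 3/4) → index 2
j=3: u_3=11/12 ∈ [3/4, 1) → index 3

1 1 2 3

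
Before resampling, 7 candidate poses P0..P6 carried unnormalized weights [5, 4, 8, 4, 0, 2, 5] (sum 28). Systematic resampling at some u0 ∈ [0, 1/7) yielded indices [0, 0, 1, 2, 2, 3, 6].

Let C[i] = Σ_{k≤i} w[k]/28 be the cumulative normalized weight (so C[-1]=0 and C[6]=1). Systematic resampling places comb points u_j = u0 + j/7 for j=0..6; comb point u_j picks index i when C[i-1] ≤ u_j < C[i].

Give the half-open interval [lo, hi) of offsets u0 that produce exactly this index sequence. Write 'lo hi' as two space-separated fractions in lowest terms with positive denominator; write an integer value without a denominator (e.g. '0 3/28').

0 1/28

C = [5/28, 9/28, 17/28, 3/4, 3/4, 23/28, 1]
j=0 picked index 0: u0 ∈ [0, 5/28)
j=1 picked index 0: u0 ∈ [-1/7, 1/28)
j=2 picked index 1: u0 ∈ [-3/28, 1/28)
j=3 picked index 2: u0 ∈ [-3/28, 5/28)
j=4 picked index 2: u0 ∈ [-1/4, 1/28)
j=5 picked index 3: u0 ∈ [-3/28, 1/28)
j=6 picked index 6: u0 ∈ [-1/28, 1/7)
intersection: [0, 1/28)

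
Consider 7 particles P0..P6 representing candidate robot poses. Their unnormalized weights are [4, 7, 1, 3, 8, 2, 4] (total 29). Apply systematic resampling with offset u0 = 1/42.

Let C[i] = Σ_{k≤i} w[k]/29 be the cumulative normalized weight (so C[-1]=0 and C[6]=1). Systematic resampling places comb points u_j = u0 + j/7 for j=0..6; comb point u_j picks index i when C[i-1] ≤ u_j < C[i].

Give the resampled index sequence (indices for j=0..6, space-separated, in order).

0 1 1 3 4 4 6

C = [4/29, 11/29, 12/29, 15/29, 23/29, 25/29, 1]
j=0: u_0=1/42 ∈ [0, 4/29) → index 0
j=1: u_1=1/6 ∈ [4/29, 11/29) → index 1
j=2: u_2=13/42 ∈ [4/29, 11/29) → index 1
j=3: u_3=19/42 ∈ [12/29, 15/29) → index 3
j=4: u_4=25/42 ∈ [15/29, 23/29) → index 4
j=5: u_5=31/42 ∈ [15/29, 23/29) → index 4
j=6: u_6=37/42 ∈ [25/29, 1) → index 6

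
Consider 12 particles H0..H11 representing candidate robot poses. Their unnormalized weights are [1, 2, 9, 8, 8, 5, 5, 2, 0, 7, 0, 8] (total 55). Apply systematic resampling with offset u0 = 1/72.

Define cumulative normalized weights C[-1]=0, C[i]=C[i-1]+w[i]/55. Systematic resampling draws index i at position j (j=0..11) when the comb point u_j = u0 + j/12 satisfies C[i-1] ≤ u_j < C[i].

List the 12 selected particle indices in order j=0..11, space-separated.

C = [1/55, 3/55, 12/55, 4/11, 28/55, 3/5, 38/55, 8/11, 8/11, 47/55, 47/55, 1]
j=0: u_0=1/72 ∈ [0, 1/55) → index 0
j=1: u_1=7/72 ∈ [3/55, 12/55) → index 2
j=2: u_2=13/72 ∈ [3/55, 12/55) → index 2
j=3: u_3=19/72 ∈ [12/55, 4/11) → index 3
j=4: u_4=25/72 ∈ [12/55, 4/11) → index 3
j=5: u_5=31/72 ∈ [4/11, 28/55) → index 4
j=6: u_6=37/72 ∈ [28/55, 3/5) → index 5
j=7: u_7=43/72 ∈ [28/55, 3/5) → index 5
j=8: u_8=49/72 ∈ [3/5, 38/55) → index 6
j=9: u_9=55/72 ∈ [8/11, 47/55) → index 9
j=10: u_10=61/72 ∈ [8/11, 47/55) → index 9
j=11: u_11=67/72 ∈ [47/55, 1) → index 11

0 2 2 3 3 4 5 5 6 9 9 11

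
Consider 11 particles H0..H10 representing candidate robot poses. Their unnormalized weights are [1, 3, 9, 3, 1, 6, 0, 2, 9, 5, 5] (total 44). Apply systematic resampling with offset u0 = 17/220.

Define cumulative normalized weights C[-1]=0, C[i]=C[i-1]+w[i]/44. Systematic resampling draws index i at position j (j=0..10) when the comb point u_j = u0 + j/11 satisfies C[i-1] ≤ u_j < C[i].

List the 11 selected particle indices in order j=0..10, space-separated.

1 2 2 3 5 7 8 8 9 10 10

C = [1/44, 1/11, 13/44, 4/11, 17/44, 23/44, 23/44, 25/44, 17/22, 39/44, 1]
j=0: u_0=17/220 ∈ [1/44, 1/11) → index 1
j=1: u_1=37/220 ∈ [1/11, 13/44) → index 2
j=2: u_2=57/220 ∈ [1/11, 13/44) → index 2
j=3: u_3=7/20 ∈ [13/44, 4/11) → index 3
j=4: u_4=97/220 ∈ [17/44, 23/44) → index 5
j=5: u_5=117/220 ∈ [23/44, 25/44) → index 7
j=6: u_6=137/220 ∈ [25/44, 17/22) → index 8
j=7: u_7=157/220 ∈ [25/44, 17/22) → index 8
j=8: u_8=177/220 ∈ [17/22, 39/44) → index 9
j=9: u_9=197/220 ∈ [39/44, 1) → index 10
j=10: u_10=217/220 ∈ [39/44, 1) → index 10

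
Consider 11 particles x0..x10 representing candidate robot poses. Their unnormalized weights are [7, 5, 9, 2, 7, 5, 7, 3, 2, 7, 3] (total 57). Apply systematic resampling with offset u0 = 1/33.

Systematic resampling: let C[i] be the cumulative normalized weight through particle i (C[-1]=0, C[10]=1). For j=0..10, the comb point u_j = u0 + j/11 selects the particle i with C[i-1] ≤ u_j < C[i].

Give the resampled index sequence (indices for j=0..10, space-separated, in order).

C = [7/57, 4/19, 7/19, 23/57, 10/19, 35/57, 14/19, 15/19, 47/57, 18/19, 1]
j=0: u_0=1/33 ∈ [0, 7/57) → index 0
j=1: u_1=4/33 ∈ [0, 7/57) → index 0
j=2: u_2=7/33 ∈ [4/19, 7/19) → index 2
j=3: u_3=10/33 ∈ [4/19, 7/19) → index 2
j=4: u_4=13/33 ∈ [7/19, 23/57) → index 3
j=5: u_5=16/33 ∈ [23/57, 10/19) → index 4
j=6: u_6=19/33 ∈ [10/19, 35/57) → index 5
j=7: u_7=2/3 ∈ [35/57, 14/19) → index 6
j=8: u_8=25/33 ∈ [14/19, 15/19) → index 7
j=9: u_9=28/33 ∈ [47/57, 18/19) → index 9
j=10: u_10=31/33 ∈ [47/57, 18/19) → index 9

0 0 2 2 3 4 5 6 7 9 9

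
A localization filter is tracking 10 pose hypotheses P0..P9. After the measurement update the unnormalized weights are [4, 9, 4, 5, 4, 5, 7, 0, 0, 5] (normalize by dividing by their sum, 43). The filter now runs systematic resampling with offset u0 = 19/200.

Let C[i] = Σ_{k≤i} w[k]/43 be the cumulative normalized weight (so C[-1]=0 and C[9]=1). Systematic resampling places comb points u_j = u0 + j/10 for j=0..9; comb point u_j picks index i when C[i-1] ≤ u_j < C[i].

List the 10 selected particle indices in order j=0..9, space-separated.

C = [4/43, 13/43, 17/43, 22/43, 26/43, 31/43, 38/43, 38/43, 38/43, 1]
j=0: u_0=19/200 ∈ [4/43, 13/43) → index 1
j=1: u_1=39/200 ∈ [4/43, 13/43) → index 1
j=2: u_2=59/200 ∈ [4/43, 13/43) → index 1
j=3: u_3=79/200 ∈ [13/43, 17/43) → index 2
j=4: u_4=99/200 ∈ [17/43, 22/43) → index 3
j=5: u_5=119/200 ∈ [22/43, 26/43) → index 4
j=6: u_6=139/200 ∈ [26/43, 31/43) → index 5
j=7: u_7=159/200 ∈ [31/43, 38/43) → index 6
j=8: u_8=179/200 ∈ [38/43, 1) → index 9
j=9: u_9=199/200 ∈ [38/43, 1) → index 9

1 1 1 2 3 4 5 6 9 9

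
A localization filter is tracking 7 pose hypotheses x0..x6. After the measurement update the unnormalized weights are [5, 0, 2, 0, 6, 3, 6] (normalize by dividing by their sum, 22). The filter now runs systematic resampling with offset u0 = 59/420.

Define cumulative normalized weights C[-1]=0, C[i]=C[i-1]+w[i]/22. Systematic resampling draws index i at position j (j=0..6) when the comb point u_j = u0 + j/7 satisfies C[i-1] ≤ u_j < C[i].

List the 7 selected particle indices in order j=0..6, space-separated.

C = [5/22, 5/22, 7/22, 7/22, 13/22, 8/11, 1]
j=0: u_0=59/420 ∈ [0, 5/22) → index 0
j=1: u_1=17/60 ∈ [5/22, 7/22) → index 2
j=2: u_2=179/420 ∈ [7/22, 13/22) → index 4
j=3: u_3=239/420 ∈ [7/22, 13/22) → index 4
j=4: u_4=299/420 ∈ [13/22, 8/11) → index 5
j=5: u_5=359/420 ∈ [8/11, 1) → index 6
j=6: u_6=419/420 ∈ [8/11, 1) → index 6

0 2 4 4 5 6 6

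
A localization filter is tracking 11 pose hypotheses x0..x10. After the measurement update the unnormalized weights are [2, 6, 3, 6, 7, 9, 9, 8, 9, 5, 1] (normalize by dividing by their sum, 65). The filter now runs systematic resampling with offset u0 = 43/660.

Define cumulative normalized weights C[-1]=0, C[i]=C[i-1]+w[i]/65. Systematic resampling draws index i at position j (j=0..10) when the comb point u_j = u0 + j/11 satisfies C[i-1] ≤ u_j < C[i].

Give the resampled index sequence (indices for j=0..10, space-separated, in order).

C = [2/65, 8/65, 11/65, 17/65, 24/65, 33/65, 42/65, 10/13, 59/65, 64/65, 1]
j=0: u_0=43/660 ∈ [2/65, 8/65) → index 1
j=1: u_1=103/660 ∈ [8/65, 11/65) → index 2
j=2: u_2=163/660 ∈ [11/65, 17/65) → index 3
j=3: u_3=223/660 ∈ [17/65, 24/65) → index 4
j=4: u_4=283/660 ∈ [24/65, 33/65) → index 5
j=5: u_5=343/660 ∈ [33/65, 42/65) → index 6
j=6: u_6=403/660 ∈ [33/65, 42/65) → index 6
j=7: u_7=463/660 ∈ [42/65, 10/13) → index 7
j=8: u_8=523/660 ∈ [10/13, 59/65) → index 8
j=9: u_9=53/60 ∈ [10/13, 59/65) → index 8
j=10: u_10=643/660 ∈ [59/65, 64/65) → index 9

1 2 3 4 5 6 6 7 8 8 9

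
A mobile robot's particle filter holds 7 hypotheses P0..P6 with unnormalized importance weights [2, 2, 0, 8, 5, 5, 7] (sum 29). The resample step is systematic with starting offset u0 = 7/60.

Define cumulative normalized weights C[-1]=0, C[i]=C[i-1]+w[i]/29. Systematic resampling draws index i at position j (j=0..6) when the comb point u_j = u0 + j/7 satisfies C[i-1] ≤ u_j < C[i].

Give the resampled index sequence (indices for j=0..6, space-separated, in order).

C = [2/29, 4/29, 4/29, 12/29, 17/29, 22/29, 1]
j=0: u_0=7/60 ∈ [2/29, 4/29) → index 1
j=1: u_1=109/420 ∈ [4/29, 12/29) → index 3
j=2: u_2=169/420 ∈ [4/29, 12/29) → index 3
j=3: u_3=229/420 ∈ [12/29, 17/29) → index 4
j=4: u_4=289/420 ∈ [17/29, 22/29) → index 5
j=5: u_5=349/420 ∈ [22/29, 1) → index 6
j=6: u_6=409/420 ∈ [22/29, 1) → index 6

1 3 3 4 5 6 6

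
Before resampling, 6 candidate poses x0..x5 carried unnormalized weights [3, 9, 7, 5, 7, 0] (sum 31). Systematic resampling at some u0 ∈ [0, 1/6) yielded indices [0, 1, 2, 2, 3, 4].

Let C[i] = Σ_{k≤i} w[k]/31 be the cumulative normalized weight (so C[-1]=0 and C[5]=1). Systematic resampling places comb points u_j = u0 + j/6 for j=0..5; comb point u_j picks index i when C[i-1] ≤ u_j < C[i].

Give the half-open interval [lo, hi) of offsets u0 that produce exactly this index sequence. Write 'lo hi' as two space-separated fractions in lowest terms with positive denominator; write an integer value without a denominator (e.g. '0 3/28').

C = [3/31, 12/31, 19/31, 24/31, 1, 1]
j=0 picked index 0: u0 ∈ [0, 3/31)
j=1 picked index 1: u0 ∈ [-13/186, 41/186)
j=2 picked index 2: u0 ∈ [5/93, 26/93)
j=3 picked index 2: u0 ∈ [-7/62, 7/62)
j=4 picked index 3: u0 ∈ [-5/93, 10/93)
j=5 picked index 4: u0 ∈ [-11/186, 1/6)
intersection: [5/93, 3/31)

5/93 3/31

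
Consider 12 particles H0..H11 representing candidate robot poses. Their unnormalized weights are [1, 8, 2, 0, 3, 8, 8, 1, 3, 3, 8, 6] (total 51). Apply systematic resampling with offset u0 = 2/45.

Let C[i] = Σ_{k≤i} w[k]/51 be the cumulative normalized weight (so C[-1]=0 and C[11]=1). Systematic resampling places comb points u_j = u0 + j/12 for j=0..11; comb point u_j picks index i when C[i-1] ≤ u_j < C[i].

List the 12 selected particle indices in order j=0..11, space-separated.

C = [1/51, 3/17, 11/51, 11/51, 14/51, 22/51, 10/17, 31/51, 2/3, 37/51, 15/17, 1]
j=0: u_0=2/45 ∈ [1/51, 3/17) → index 1
j=1: u_1=23/180 ∈ [1/51, 3/17) → index 1
j=2: u_2=19/90 ∈ [3/17, 11/51) → index 2
j=3: u_3=53/180 ∈ [14/51, 22/51) → index 5
j=4: u_4=17/45 ∈ [14/51, 22/51) → index 5
j=5: u_5=83/180 ∈ [22/51, 10/17) → index 6
j=6: u_6=49/90 ∈ [22/51, 10/17) → index 6
j=7: u_7=113/180 ∈ [31/51, 2/3) → index 8
j=8: u_8=32/45 ∈ [2/3, 37/51) → index 9
j=9: u_9=143/180 ∈ [37/51, 15/17) → index 10
j=10: u_10=79/90 ∈ [37/51, 15/17) → index 10
j=11: u_11=173/180 ∈ [15/17, 1) → index 11

1 1 2 5 5 6 6 8 9 10 10 11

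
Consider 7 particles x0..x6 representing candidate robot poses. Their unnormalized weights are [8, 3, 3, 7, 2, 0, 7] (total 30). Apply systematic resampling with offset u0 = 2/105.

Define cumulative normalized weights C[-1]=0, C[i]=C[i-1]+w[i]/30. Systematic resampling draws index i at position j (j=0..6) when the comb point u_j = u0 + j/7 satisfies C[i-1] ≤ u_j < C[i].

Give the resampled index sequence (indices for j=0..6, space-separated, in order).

C = [4/15, 11/30, 7/15, 7/10, 23/30, 23/30, 1]
j=0: u_0=2/105 ∈ [0, 4/15) → index 0
j=1: u_1=17/105 ∈ [0, 4/15) → index 0
j=2: u_2=32/105 ∈ [4/15, 11/30) → index 1
j=3: u_3=47/105 ∈ [11/30, 7/15) → index 2
j=4: u_4=62/105 ∈ [7/15, 7/10) → index 3
j=5: u_5=11/15 ∈ [7/10, 23/30) → index 4
j=6: u_6=92/105 ∈ [23/30, 1) → index 6

0 0 1 2 3 4 6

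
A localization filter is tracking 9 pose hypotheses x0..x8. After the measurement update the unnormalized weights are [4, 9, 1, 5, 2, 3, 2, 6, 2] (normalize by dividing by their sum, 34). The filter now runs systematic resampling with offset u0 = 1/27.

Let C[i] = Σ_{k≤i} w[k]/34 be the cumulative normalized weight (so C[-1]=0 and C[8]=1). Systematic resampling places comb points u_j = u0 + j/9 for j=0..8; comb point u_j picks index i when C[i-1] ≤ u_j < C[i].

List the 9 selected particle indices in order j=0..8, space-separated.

0 1 1 1 3 4 5 7 7

C = [2/17, 13/34, 7/17, 19/34, 21/34, 12/17, 13/17, 16/17, 1]
j=0: u_0=1/27 ∈ [0, 2/17) → index 0
j=1: u_1=4/27 ∈ [2/17, 13/34) → index 1
j=2: u_2=7/27 ∈ [2/17, 13/34) → index 1
j=3: u_3=10/27 ∈ [2/17, 13/34) → index 1
j=4: u_4=13/27 ∈ [7/17, 19/34) → index 3
j=5: u_5=16/27 ∈ [19/34, 21/34) → index 4
j=6: u_6=19/27 ∈ [21/34, 12/17) → index 5
j=7: u_7=22/27 ∈ [13/17, 16/17) → index 7
j=8: u_8=25/27 ∈ [13/17, 16/17) → index 7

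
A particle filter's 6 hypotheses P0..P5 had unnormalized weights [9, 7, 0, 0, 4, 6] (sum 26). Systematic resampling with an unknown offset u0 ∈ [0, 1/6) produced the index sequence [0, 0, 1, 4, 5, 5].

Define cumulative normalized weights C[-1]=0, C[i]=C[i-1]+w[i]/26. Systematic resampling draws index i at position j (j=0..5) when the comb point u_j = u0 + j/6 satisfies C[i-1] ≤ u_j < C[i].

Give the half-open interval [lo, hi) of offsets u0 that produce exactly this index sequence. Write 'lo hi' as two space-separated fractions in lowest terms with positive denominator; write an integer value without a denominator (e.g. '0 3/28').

C = [9/26, 8/13, 8/13, 8/13, 10/13, 1]
j=0 picked index 0: u0 ∈ [0, 9/26)
j=1 picked index 0: u0 ∈ [-1/6, 7/39)
j=2 picked index 1: u0 ∈ [1/78, 11/39)
j=3 picked index 4: u0 ∈ [3/26, 7/26)
j=4 picked index 5: u0 ∈ [4/39, 1/3)
j=5 picked index 5: u0 ∈ [-5/78, 1/6)
intersection: [3/26, 1/6)

3/26 1/6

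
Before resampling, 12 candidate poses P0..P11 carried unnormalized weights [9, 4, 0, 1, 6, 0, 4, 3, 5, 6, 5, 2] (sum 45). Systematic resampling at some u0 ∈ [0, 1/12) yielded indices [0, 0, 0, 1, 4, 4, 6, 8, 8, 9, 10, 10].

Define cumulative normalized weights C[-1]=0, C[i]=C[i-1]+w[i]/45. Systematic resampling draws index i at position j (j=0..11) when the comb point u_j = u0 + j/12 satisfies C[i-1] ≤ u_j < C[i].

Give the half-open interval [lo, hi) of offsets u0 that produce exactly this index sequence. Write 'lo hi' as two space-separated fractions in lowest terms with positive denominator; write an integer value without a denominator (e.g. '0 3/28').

1/60 1/36

C = [1/5, 13/45, 13/45, 14/45, 4/9, 4/9, 8/15, 3/5, 32/45, 38/45, 43/45, 1]
j=0 picked index 0: u0 ∈ [0, 1/5)
j=1 picked index 0: u0 ∈ [-1/12, 7/60)
j=2 picked index 0: u0 ∈ [-1/6, 1/30)
j=3 picked index 1: u0 ∈ [-1/20, 7/180)
j=4 picked index 4: u0 ∈ [-1/45, 1/9)
j=5 picked index 4: u0 ∈ [-19/180, 1/36)
j=6 picked index 6: u0 ∈ [-1/18, 1/30)
j=7 picked index 8: u0 ∈ [1/60, 23/180)
j=8 picked index 8: u0 ∈ [-1/15, 2/45)
j=9 picked index 9: u0 ∈ [-7/180, 17/180)
j=10 picked index 10: u0 ∈ [1/90, 11/90)
j=11 picked index 10: u0 ∈ [-13/180, 7/180)
intersection: [1/60, 1/36)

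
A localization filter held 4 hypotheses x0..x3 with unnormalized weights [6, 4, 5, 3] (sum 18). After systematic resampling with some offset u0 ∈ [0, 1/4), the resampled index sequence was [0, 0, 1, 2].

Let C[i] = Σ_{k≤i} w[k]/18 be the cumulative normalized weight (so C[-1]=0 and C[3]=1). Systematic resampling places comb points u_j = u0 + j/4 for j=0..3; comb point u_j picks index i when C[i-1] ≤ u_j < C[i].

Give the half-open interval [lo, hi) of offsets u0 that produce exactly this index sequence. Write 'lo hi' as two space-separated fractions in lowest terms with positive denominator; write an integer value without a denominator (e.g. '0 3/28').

0 1/18

C = [1/3, 5/9, 5/6, 1]
j=0 picked index 0: u0 ∈ [0, 1/3)
j=1 picked index 0: u0 ∈ [-1/4, 1/12)
j=2 picked index 1: u0 ∈ [-1/6, 1/18)
j=3 picked index 2: u0 ∈ [-7/36, 1/12)
intersection: [0, 1/18)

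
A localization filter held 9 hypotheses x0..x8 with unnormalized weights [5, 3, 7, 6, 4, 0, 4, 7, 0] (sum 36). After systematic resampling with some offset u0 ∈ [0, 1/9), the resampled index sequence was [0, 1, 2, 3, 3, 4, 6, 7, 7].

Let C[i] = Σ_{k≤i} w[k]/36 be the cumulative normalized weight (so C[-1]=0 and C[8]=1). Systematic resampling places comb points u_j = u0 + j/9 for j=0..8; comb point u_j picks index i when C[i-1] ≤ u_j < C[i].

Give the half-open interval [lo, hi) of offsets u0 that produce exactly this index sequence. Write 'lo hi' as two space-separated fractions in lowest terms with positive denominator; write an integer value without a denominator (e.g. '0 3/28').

1/12 1/9

C = [5/36, 2/9, 5/12, 7/12, 25/36, 25/36, 29/36, 1, 1]
j=0 picked index 0: u0 ∈ [0, 5/36)
j=1 picked index 1: u0 ∈ [1/36, 1/9)
j=2 picked index 2: u0 ∈ [0, 7/36)
j=3 picked index 3: u0 ∈ [1/12, 1/4)
j=4 picked index 3: u0 ∈ [-1/36, 5/36)
j=5 picked index 4: u0 ∈ [1/36, 5/36)
j=6 picked index 6: u0 ∈ [1/36, 5/36)
j=7 picked index 7: u0 ∈ [1/36, 2/9)
j=8 picked index 7: u0 ∈ [-1/12, 1/9)
intersection: [1/12, 1/9)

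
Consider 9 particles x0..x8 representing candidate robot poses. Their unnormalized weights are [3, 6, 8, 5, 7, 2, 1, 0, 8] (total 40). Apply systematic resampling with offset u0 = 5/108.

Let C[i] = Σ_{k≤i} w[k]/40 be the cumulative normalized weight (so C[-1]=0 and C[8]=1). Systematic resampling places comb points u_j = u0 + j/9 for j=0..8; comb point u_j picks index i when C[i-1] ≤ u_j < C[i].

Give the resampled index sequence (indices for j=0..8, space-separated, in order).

0 1 2 2 3 4 4 8 8

C = [3/40, 9/40, 17/40, 11/20, 29/40, 31/40, 4/5, 4/5, 1]
j=0: u_0=5/108 ∈ [0, 3/40) → index 0
j=1: u_1=17/108 ∈ [3/40, 9/40) → index 1
j=2: u_2=29/108 ∈ [9/40, 17/40) → index 2
j=3: u_3=41/108 ∈ [9/40, 17/40) → index 2
j=4: u_4=53/108 ∈ [17/40, 11/20) → index 3
j=5: u_5=65/108 ∈ [11/20, 29/40) → index 4
j=6: u_6=77/108 ∈ [11/20, 29/40) → index 4
j=7: u_7=89/108 ∈ [4/5, 1) → index 8
j=8: u_8=101/108 ∈ [4/5, 1) → index 8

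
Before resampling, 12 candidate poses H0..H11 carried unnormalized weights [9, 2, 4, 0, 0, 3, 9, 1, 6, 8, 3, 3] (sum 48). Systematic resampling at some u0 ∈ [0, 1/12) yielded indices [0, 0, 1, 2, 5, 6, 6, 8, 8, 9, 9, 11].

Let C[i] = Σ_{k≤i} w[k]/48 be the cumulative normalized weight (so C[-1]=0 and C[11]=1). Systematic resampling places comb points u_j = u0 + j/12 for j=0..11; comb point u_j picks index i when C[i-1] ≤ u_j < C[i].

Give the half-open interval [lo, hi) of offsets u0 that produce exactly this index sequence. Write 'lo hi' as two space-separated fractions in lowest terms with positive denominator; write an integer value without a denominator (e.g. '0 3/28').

1/48 1/24

C = [3/16, 11/48, 5/16, 5/16, 5/16, 3/8, 9/16, 7/12, 17/24, 7/8, 15/16, 1]
j=0 picked index 0: u0 ∈ [0, 3/16)
j=1 picked index 0: u0 ∈ [-1/12, 5/48)
j=2 picked index 1: u0 ∈ [1/48, 1/16)
j=3 picked index 2: u0 ∈ [-1/48, 1/16)
j=4 picked index 5: u0 ∈ [-1/48, 1/24)
j=5 picked index 6: u0 ∈ [-1/24, 7/48)
j=6 picked index 6: u0 ∈ [-1/8, 1/16)
j=7 picked index 8: u0 ∈ [0, 1/8)
j=8 picked index 8: u0 ∈ [-1/12, 1/24)
j=9 picked index 9: u0 ∈ [-1/24, 1/8)
j=10 picked index 9: u0 ∈ [-1/8, 1/24)
j=11 picked index 11: u0 ∈ [1/48, 1/12)
intersection: [1/48, 1/24)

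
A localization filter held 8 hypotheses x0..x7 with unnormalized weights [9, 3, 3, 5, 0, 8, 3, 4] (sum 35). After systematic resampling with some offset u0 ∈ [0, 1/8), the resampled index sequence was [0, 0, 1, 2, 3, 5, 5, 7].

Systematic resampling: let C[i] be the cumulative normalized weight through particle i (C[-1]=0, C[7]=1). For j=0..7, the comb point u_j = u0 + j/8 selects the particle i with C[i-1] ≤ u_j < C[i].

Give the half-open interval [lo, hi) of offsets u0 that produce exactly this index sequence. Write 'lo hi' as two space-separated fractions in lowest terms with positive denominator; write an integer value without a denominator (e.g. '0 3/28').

3/280 1/20

C = [9/35, 12/35, 3/7, 4/7, 4/7, 4/5, 31/35, 1]
j=0 picked index 0: u0 ∈ [0, 9/35)
j=1 picked index 0: u0 ∈ [-1/8, 37/280)
j=2 picked index 1: u0 ∈ [1/140, 13/140)
j=3 picked index 2: u0 ∈ [-9/280, 3/56)
j=4 picked index 3: u0 ∈ [-1/14, 1/14)
j=5 picked index 5: u0 ∈ [-3/56, 7/40)
j=6 picked index 5: u0 ∈ [-5/28, 1/20)
j=7 picked index 7: u0 ∈ [3/280, 1/8)
intersection: [3/280, 1/20)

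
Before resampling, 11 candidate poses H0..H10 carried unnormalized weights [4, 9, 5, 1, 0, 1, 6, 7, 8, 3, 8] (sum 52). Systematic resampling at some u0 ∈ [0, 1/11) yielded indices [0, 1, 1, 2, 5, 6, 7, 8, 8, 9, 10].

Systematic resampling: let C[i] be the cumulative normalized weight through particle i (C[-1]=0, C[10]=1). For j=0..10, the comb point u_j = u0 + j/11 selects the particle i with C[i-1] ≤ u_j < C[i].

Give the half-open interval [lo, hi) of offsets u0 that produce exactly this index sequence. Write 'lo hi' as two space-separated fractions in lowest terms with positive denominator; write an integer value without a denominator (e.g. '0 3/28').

C = [1/13, 1/4, 9/26, 19/52, 19/52, 5/13, 1/2, 33/52, 41/52, 11/13, 1]
j=0 picked index 0: u0 ∈ [0, 1/13)
j=1 picked index 1: u0 ∈ [-2/143, 7/44)
j=2 picked index 1: u0 ∈ [-15/143, 3/44)
j=3 picked index 2: u0 ∈ [-1/44, 21/286)
j=4 picked index 5: u0 ∈ [1/572, 3/143)
j=5 picked index 6: u0 ∈ [-10/143, 1/22)
j=6 picked index 7: u0 ∈ [-1/22, 51/572)
j=7 picked index 8: u0 ∈ [-1/572, 87/572)
j=8 picked index 8: u0 ∈ [-53/572, 35/572)
j=9 picked index 9: u0 ∈ [-17/572, 4/143)
j=10 picked index 10: u0 ∈ [-9/143, 1/11)
intersection: [1/572, 3/143)

1/572 3/143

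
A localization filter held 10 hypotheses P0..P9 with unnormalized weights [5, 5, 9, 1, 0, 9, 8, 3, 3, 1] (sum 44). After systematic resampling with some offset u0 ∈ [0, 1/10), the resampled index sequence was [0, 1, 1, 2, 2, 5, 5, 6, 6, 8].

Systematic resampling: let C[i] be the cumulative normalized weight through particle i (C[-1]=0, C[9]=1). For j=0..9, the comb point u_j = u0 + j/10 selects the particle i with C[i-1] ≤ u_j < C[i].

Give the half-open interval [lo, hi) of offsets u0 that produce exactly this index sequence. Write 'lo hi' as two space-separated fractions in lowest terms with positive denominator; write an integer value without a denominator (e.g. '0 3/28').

C = [5/44, 5/22, 19/44, 5/11, 5/11, 29/44, 37/44, 10/11, 43/44, 1]
j=0 picked index 0: u0 ∈ [0, 5/44)
j=1 picked index 1: u0 ∈ [3/220, 7/55)
j=2 picked index 1: u0 ∈ [-19/220, 3/110)
j=3 picked index 2: u0 ∈ [-4/55, 29/220)
j=4 picked index 2: u0 ∈ [-19/110, 7/220)
j=5 picked index 5: u0 ∈ [-1/22, 7/44)
j=6 picked index 5: u0 ∈ [-8/55, 13/220)
j=7 picked index 6: u0 ∈ [-9/220, 31/220)
j=8 picked index 6: u0 ∈ [-31/220, 9/220)
j=9 picked index 8: u0 ∈ [1/110, 17/220)
intersection: [3/220, 3/110)

3/220 3/110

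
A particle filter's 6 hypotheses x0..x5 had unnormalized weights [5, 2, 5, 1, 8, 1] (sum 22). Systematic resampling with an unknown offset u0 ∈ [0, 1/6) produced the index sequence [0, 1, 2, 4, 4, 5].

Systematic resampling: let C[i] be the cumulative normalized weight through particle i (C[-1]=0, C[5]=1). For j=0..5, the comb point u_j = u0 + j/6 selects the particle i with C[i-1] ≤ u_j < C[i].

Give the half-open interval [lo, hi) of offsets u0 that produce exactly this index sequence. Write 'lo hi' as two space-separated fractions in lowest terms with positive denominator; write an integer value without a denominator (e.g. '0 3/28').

4/33 5/33

C = [5/22, 7/22, 6/11, 13/22, 21/22, 1]
j=0 picked index 0: u0 ∈ [0, 5/22)
j=1 picked index 1: u0 ∈ [2/33, 5/33)
j=2 picked index 2: u0 ∈ [-1/66, 7/33)
j=3 picked index 4: u0 ∈ [1/11, 5/11)
j=4 picked index 4: u0 ∈ [-5/66, 19/66)
j=5 picked index 5: u0 ∈ [4/33, 1/6)
intersection: [4/33, 5/33)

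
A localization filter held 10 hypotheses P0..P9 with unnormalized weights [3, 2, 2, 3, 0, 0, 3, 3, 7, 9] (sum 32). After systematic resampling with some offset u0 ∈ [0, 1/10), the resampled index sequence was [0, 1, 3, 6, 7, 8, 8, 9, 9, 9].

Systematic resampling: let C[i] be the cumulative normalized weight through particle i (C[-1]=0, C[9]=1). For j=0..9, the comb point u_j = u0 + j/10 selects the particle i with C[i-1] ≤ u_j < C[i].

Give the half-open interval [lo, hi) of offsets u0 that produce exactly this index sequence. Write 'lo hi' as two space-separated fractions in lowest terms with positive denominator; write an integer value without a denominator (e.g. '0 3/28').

3/160 9/160

C = [3/32, 5/32, 7/32, 5/16, 5/16, 5/16, 13/32, 1/2, 23/32, 1]
j=0 picked index 0: u0 ∈ [0, 3/32)
j=1 picked index 1: u0 ∈ [-1/160, 9/160)
j=2 picked index 3: u0 ∈ [3/160, 9/80)
j=3 picked index 6: u0 ∈ [1/80, 17/160)
j=4 picked index 7: u0 ∈ [1/160, 1/10)
j=5 picked index 8: u0 ∈ [0, 7/32)
j=6 picked index 8: u0 ∈ [-1/10, 19/160)
j=7 picked index 9: u0 ∈ [3/160, 3/10)
j=8 picked index 9: u0 ∈ [-13/160, 1/5)
j=9 picked index 9: u0 ∈ [-29/160, 1/10)
intersection: [3/160, 9/160)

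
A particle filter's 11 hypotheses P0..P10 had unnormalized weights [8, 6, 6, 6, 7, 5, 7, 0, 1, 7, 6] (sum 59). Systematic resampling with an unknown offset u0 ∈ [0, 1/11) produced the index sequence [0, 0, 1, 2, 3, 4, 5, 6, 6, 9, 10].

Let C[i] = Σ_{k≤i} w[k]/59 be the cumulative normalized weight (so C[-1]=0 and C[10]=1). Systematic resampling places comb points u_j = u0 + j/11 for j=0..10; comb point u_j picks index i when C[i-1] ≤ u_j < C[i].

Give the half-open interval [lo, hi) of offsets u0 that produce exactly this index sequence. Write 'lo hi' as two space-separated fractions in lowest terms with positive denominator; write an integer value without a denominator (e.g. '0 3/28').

9/649 23/649

C = [8/59, 14/59, 20/59, 26/59, 33/59, 38/59, 45/59, 45/59, 46/59, 53/59, 1]
j=0 picked index 0: u0 ∈ [0, 8/59)
j=1 picked index 0: u0 ∈ [-1/11, 29/649)
j=2 picked index 1: u0 ∈ [-30/649, 36/649)
j=3 picked index 2: u0 ∈ [-23/649, 43/649)
j=4 picked index 3: u0 ∈ [-16/649, 50/649)
j=5 picked index 4: u0 ∈ [-9/649, 68/649)
j=6 picked index 5: u0 ∈ [9/649, 64/649)
j=7 picked index 6: u0 ∈ [5/649, 82/649)
j=8 picked index 6: u0 ∈ [-54/649, 23/649)
j=9 picked index 9: u0 ∈ [-25/649, 52/649)
j=10 picked index 10: u0 ∈ [-7/649, 1/11)
intersection: [9/649, 23/649)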